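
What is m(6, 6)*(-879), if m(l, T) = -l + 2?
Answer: 3516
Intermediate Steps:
m(l, T) = 2 - l
m(6, 6)*(-879) = (2 - 1*6)*(-879) = (2 - 6)*(-879) = -4*(-879) = 3516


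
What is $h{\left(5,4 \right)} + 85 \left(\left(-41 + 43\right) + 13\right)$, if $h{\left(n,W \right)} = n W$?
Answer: $1295$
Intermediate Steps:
$h{\left(n,W \right)} = W n$
$h{\left(5,4 \right)} + 85 \left(\left(-41 + 43\right) + 13\right) = 4 \cdot 5 + 85 \left(\left(-41 + 43\right) + 13\right) = 20 + 85 \left(2 + 13\right) = 20 + 85 \cdot 15 = 20 + 1275 = 1295$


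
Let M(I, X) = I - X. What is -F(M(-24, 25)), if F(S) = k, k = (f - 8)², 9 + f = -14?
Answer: -961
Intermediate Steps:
f = -23 (f = -9 - 14 = -23)
k = 961 (k = (-23 - 8)² = (-31)² = 961)
F(S) = 961
-F(M(-24, 25)) = -1*961 = -961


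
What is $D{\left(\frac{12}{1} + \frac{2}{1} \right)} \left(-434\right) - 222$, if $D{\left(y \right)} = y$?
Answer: $-6298$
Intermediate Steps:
$D{\left(\frac{12}{1} + \frac{2}{1} \right)} \left(-434\right) - 222 = \left(\frac{12}{1} + \frac{2}{1}\right) \left(-434\right) - 222 = \left(12 \cdot 1 + 2 \cdot 1\right) \left(-434\right) - 222 = \left(12 + 2\right) \left(-434\right) - 222 = 14 \left(-434\right) - 222 = -6076 - 222 = -6298$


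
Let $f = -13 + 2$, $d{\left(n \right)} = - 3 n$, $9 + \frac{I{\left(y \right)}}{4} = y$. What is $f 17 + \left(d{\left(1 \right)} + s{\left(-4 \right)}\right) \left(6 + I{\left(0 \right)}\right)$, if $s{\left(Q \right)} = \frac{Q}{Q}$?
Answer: $-127$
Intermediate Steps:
$I{\left(y \right)} = -36 + 4 y$
$s{\left(Q \right)} = 1$
$f = -11$
$f 17 + \left(d{\left(1 \right)} + s{\left(-4 \right)}\right) \left(6 + I{\left(0 \right)}\right) = \left(-11\right) 17 + \left(\left(-3\right) 1 + 1\right) \left(6 + \left(-36 + 4 \cdot 0\right)\right) = -187 + \left(-3 + 1\right) \left(6 + \left(-36 + 0\right)\right) = -187 - 2 \left(6 - 36\right) = -187 - -60 = -187 + 60 = -127$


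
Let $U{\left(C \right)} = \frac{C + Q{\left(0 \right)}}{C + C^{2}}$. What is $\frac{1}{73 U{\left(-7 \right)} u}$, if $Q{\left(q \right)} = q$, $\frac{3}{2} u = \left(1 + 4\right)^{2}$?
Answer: $- \frac{9}{1825} \approx -0.0049315$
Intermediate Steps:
$u = \frac{50}{3}$ ($u = \frac{2 \left(1 + 4\right)^{2}}{3} = \frac{2 \cdot 5^{2}}{3} = \frac{2}{3} \cdot 25 = \frac{50}{3} \approx 16.667$)
$U{\left(C \right)} = \frac{C}{C + C^{2}}$ ($U{\left(C \right)} = \frac{C + 0}{C + C^{2}} = \frac{C}{C + C^{2}}$)
$\frac{1}{73 U{\left(-7 \right)} u} = \frac{1}{\frac{73}{1 - 7} \cdot \frac{50}{3}} = \frac{1}{\frac{73}{-6} \cdot \frac{50}{3}} = \frac{1}{73 \left(- \frac{1}{6}\right) \frac{50}{3}} = \frac{1}{\left(- \frac{73}{6}\right) \frac{50}{3}} = \frac{1}{- \frac{1825}{9}} = - \frac{9}{1825}$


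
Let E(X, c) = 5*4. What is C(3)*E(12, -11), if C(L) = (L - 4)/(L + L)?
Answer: -10/3 ≈ -3.3333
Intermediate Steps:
E(X, c) = 20
C(L) = (-4 + L)/(2*L) (C(L) = (-4 + L)/((2*L)) = (-4 + L)*(1/(2*L)) = (-4 + L)/(2*L))
C(3)*E(12, -11) = ((½)*(-4 + 3)/3)*20 = ((½)*(⅓)*(-1))*20 = -⅙*20 = -10/3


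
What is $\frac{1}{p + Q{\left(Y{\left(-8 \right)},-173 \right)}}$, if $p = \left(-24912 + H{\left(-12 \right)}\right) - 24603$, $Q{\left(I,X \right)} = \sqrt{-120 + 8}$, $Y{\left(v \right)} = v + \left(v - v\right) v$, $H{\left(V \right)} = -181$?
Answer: $- \frac{3106}{154355783} - \frac{i \sqrt{7}}{617423132} \approx -2.0122 \cdot 10^{-5} - 4.2851 \cdot 10^{-9} i$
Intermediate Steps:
$Y{\left(v \right)} = v$ ($Y{\left(v \right)} = v + 0 v = v + 0 = v$)
$Q{\left(I,X \right)} = 4 i \sqrt{7}$ ($Q{\left(I,X \right)} = \sqrt{-112} = 4 i \sqrt{7}$)
$p = -49696$ ($p = \left(-24912 - 181\right) - 24603 = -25093 - 24603 = -49696$)
$\frac{1}{p + Q{\left(Y{\left(-8 \right)},-173 \right)}} = \frac{1}{-49696 + 4 i \sqrt{7}}$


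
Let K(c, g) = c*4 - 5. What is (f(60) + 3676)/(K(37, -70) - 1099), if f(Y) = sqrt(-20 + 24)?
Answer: -1839/478 ≈ -3.8473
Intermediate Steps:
f(Y) = 2 (f(Y) = sqrt(4) = 2)
K(c, g) = -5 + 4*c (K(c, g) = 4*c - 5 = -5 + 4*c)
(f(60) + 3676)/(K(37, -70) - 1099) = (2 + 3676)/((-5 + 4*37) - 1099) = 3678/((-5 + 148) - 1099) = 3678/(143 - 1099) = 3678/(-956) = 3678*(-1/956) = -1839/478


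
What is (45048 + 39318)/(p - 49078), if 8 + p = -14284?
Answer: -42183/31685 ≈ -1.3313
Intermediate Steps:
p = -14292 (p = -8 - 14284 = -14292)
(45048 + 39318)/(p - 49078) = (45048 + 39318)/(-14292 - 49078) = 84366/(-63370) = 84366*(-1/63370) = -42183/31685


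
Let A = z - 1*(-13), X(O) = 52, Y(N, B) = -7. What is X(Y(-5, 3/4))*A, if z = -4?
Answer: 468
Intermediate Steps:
A = 9 (A = -4 - 1*(-13) = -4 + 13 = 9)
X(Y(-5, 3/4))*A = 52*9 = 468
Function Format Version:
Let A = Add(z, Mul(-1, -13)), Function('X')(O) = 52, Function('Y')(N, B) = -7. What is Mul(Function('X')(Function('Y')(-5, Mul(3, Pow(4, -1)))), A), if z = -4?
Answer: 468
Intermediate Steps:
A = 9 (A = Add(-4, Mul(-1, -13)) = Add(-4, 13) = 9)
Mul(Function('X')(Function('Y')(-5, Mul(3, Pow(4, -1)))), A) = Mul(52, 9) = 468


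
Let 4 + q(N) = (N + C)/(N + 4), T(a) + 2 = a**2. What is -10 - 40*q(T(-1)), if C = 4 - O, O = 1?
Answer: 370/3 ≈ 123.33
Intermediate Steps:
C = 3 (C = 4 - 1*1 = 4 - 1 = 3)
T(a) = -2 + a**2
q(N) = -4 + (3 + N)/(4 + N) (q(N) = -4 + (N + 3)/(N + 4) = -4 + (3 + N)/(4 + N))
-10 - 40*q(T(-1)) = -10 - 40*(-13 - 3*(-2 + (-1)**2))/(4 + (-2 + (-1)**2)) = -10 - 40*(-13 - 3*(-2 + 1))/(4 + (-2 + 1)) = -10 - 40*(-13 - 3*(-1))/(4 - 1) = -10 - 40*(-13 + 3)/3 = -10 - 40*(-10)/3 = -10 - 40*(-10/3) = -10 + 400/3 = 370/3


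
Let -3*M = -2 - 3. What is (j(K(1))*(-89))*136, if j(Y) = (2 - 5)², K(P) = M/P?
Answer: -108936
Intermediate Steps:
M = 5/3 (M = -(-2 - 3)/3 = -⅓*(-5) = 5/3 ≈ 1.6667)
K(P) = 5/(3*P)
j(Y) = 9 (j(Y) = (-3)² = 9)
(j(K(1))*(-89))*136 = (9*(-89))*136 = -801*136 = -108936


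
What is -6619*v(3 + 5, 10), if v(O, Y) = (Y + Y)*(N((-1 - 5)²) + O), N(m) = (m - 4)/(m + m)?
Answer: -10060880/9 ≈ -1.1179e+6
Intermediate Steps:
N(m) = (-4 + m)/(2*m) (N(m) = (-4 + m)/((2*m)) = (-4 + m)*(1/(2*m)) = (-4 + m)/(2*m))
v(O, Y) = 2*Y*(4/9 + O) (v(O, Y) = (Y + Y)*((-4 + (-1 - 5)²)/(2*((-1 - 5)²)) + O) = (2*Y)*((-4 + (-6)²)/(2*((-6)²)) + O) = (2*Y)*((½)*(-4 + 36)/36 + O) = (2*Y)*((½)*(1/36)*32 + O) = (2*Y)*(4/9 + O) = 2*Y*(4/9 + O))
-6619*v(3 + 5, 10) = -13238*10*(4 + 9*(3 + 5))/9 = -13238*10*(4 + 9*8)/9 = -13238*10*(4 + 72)/9 = -13238*10*76/9 = -6619*1520/9 = -10060880/9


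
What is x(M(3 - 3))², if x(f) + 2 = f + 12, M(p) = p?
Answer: 100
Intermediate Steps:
x(f) = 10 + f (x(f) = -2 + (f + 12) = -2 + (12 + f) = 10 + f)
x(M(3 - 3))² = (10 + (3 - 3))² = (10 + 0)² = 10² = 100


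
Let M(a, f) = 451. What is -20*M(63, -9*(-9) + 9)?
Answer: -9020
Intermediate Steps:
-20*M(63, -9*(-9) + 9) = -20*451 = -9020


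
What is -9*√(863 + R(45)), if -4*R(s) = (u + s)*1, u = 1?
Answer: -9*√3406/2 ≈ -262.62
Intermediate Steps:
R(s) = -¼ - s/4 (R(s) = -(1 + s)/4 = -¼ - s/4)
-9*√(863 + R(45)) = -9*√(863 + (-¼ - ¼*45)) = -9*√(863 + (-¼ - 45/4)) = -9*√(863 - 23/2) = -9*√3406/2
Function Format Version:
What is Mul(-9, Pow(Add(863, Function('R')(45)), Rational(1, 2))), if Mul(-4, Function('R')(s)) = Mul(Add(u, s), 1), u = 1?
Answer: Mul(Rational(-9, 2), Pow(3406, Rational(1, 2))) ≈ -262.62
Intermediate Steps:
Function('R')(s) = Add(Rational(-1, 4), Mul(Rational(-1, 4), s)) (Function('R')(s) = Mul(Rational(-1, 4), Mul(Add(1, s), 1)) = Mul(Rational(-1, 4), Add(1, s)) = Add(Rational(-1, 4), Mul(Rational(-1, 4), s)))
Mul(-9, Pow(Add(863, Function('R')(45)), Rational(1, 2))) = Mul(-9, Pow(Add(863, Add(Rational(-1, 4), Mul(Rational(-1, 4), 45))), Rational(1, 2))) = Mul(-9, Pow(Add(863, Add(Rational(-1, 4), Rational(-45, 4))), Rational(1, 2))) = Mul(-9, Pow(Add(863, Rational(-23, 2)), Rational(1, 2))) = Mul(-9, Pow(Rational(1703, 2), Rational(1, 2))) = Mul(-9, Mul(Rational(1, 2), Pow(3406, Rational(1, 2)))) = Mul(Rational(-9, 2), Pow(3406, Rational(1, 2)))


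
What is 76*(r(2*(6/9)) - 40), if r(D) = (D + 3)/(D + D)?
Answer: -5833/2 ≈ -2916.5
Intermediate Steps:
r(D) = (3 + D)/(2*D) (r(D) = (3 + D)/((2*D)) = (3 + D)*(1/(2*D)) = (3 + D)/(2*D))
76*(r(2*(6/9)) - 40) = 76*((3 + 2*(6/9))/(2*((2*(6/9)))) - 40) = 76*((3 + 2*(6*(1/9)))/(2*((2*(6*(1/9))))) - 40) = 76*((3 + 2*(2/3))/(2*((2*(2/3)))) - 40) = 76*((3 + 4/3)/(2*(4/3)) - 40) = 76*((1/2)*(3/4)*(13/3) - 40) = 76*(13/8 - 40) = 76*(-307/8) = -5833/2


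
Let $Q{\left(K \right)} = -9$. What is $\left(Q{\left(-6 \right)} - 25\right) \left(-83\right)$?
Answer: $2822$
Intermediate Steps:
$\left(Q{\left(-6 \right)} - 25\right) \left(-83\right) = \left(-9 - 25\right) \left(-83\right) = \left(-34\right) \left(-83\right) = 2822$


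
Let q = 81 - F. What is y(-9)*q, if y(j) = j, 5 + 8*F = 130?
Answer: -4707/8 ≈ -588.38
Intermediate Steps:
F = 125/8 (F = -5/8 + (⅛)*130 = -5/8 + 65/4 = 125/8 ≈ 15.625)
q = 523/8 (q = 81 - 1*125/8 = 81 - 125/8 = 523/8 ≈ 65.375)
y(-9)*q = -9*523/8 = -4707/8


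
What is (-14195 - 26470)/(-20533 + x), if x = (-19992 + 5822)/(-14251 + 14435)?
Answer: 3741180/1896121 ≈ 1.9731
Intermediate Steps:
x = -7085/92 (x = -14170/184 = -14170*1/184 = -7085/92 ≈ -77.011)
(-14195 - 26470)/(-20533 + x) = (-14195 - 26470)/(-20533 - 7085/92) = -40665/(-1896121/92) = -40665*(-92/1896121) = 3741180/1896121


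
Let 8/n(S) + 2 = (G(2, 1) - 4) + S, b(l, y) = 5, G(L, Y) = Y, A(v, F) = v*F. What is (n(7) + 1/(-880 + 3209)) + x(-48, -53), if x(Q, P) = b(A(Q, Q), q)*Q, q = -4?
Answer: -549643/2329 ≈ -236.00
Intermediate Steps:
A(v, F) = F*v
x(Q, P) = 5*Q
n(S) = 8/(-5 + S) (n(S) = 8/(-2 + ((1 - 4) + S)) = 8/(-2 + (-3 + S)) = 8/(-5 + S))
(n(7) + 1/(-880 + 3209)) + x(-48, -53) = (8/(-5 + 7) + 1/(-880 + 3209)) + 5*(-48) = (8/2 + 1/2329) - 240 = (8*(½) + 1/2329) - 240 = (4 + 1/2329) - 240 = 9317/2329 - 240 = -549643/2329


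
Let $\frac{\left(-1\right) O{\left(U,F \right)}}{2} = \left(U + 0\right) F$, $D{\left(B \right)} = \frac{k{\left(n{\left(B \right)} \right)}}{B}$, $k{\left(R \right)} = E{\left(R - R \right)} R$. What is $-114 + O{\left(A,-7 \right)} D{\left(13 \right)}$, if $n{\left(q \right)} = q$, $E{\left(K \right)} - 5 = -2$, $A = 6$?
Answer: $138$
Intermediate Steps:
$E{\left(K \right)} = 3$ ($E{\left(K \right)} = 5 - 2 = 3$)
$k{\left(R \right)} = 3 R$
$D{\left(B \right)} = 3$ ($D{\left(B \right)} = \frac{3 B}{B} = 3$)
$O{\left(U,F \right)} = - 2 F U$ ($O{\left(U,F \right)} = - 2 \left(U + 0\right) F = - 2 U F = - 2 F U$)
$-114 + O{\left(A,-7 \right)} D{\left(13 \right)} = -114 + \left(-2\right) \left(-7\right) 6 \cdot 3 = -114 + 84 \cdot 3 = -114 + 252 = 138$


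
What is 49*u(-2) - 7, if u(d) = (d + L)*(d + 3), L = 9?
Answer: 336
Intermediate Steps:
u(d) = (3 + d)*(9 + d) (u(d) = (d + 9)*(d + 3) = (9 + d)*(3 + d) = (3 + d)*(9 + d))
49*u(-2) - 7 = 49*(27 + (-2)**2 + 12*(-2)) - 7 = 49*(27 + 4 - 24) - 7 = 49*7 - 7 = 343 - 7 = 336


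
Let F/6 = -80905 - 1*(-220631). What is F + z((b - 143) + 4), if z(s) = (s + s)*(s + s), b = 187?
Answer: 847572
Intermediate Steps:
z(s) = 4*s² (z(s) = (2*s)*(2*s) = 4*s²)
F = 838356 (F = 6*(-80905 - 1*(-220631)) = 6*(-80905 + 220631) = 6*139726 = 838356)
F + z((b - 143) + 4) = 838356 + 4*((187 - 143) + 4)² = 838356 + 4*(44 + 4)² = 838356 + 4*48² = 838356 + 4*2304 = 838356 + 9216 = 847572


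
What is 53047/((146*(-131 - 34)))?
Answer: -53047/24090 ≈ -2.2020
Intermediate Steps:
53047/((146*(-131 - 34))) = 53047/((146*(-165))) = 53047/(-24090) = 53047*(-1/24090) = -53047/24090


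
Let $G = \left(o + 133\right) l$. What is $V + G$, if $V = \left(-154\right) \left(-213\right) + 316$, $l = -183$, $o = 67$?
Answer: $-3482$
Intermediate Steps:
$G = -36600$ ($G = \left(67 + 133\right) \left(-183\right) = 200 \left(-183\right) = -36600$)
$V = 33118$ ($V = 32802 + 316 = 33118$)
$V + G = 33118 - 36600 = -3482$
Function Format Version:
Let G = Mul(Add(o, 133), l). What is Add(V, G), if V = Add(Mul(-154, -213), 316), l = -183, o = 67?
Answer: -3482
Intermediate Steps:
G = -36600 (G = Mul(Add(67, 133), -183) = Mul(200, -183) = -36600)
V = 33118 (V = Add(32802, 316) = 33118)
Add(V, G) = Add(33118, -36600) = -3482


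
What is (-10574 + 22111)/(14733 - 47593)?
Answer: -11537/32860 ≈ -0.35110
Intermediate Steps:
(-10574 + 22111)/(14733 - 47593) = 11537/(-32860) = 11537*(-1/32860) = -11537/32860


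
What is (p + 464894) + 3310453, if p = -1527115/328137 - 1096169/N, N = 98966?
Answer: 122601641733980431/32474406342 ≈ 3.7753e+6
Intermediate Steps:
p = -510826070243/32474406342 (p = -1527115/328137 - 1096169/98966 = -510826070243/32474406342 ≈ -15.730)
(p + 464894) + 3310453 = (-510826070243/32474406342 + 464894) + 3310453 = 15096645835887505/32474406342 + 3310453 = 122601641733980431/32474406342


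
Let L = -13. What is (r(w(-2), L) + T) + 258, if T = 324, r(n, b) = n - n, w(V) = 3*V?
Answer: 582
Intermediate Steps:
r(n, b) = 0
(r(w(-2), L) + T) + 258 = (0 + 324) + 258 = 324 + 258 = 582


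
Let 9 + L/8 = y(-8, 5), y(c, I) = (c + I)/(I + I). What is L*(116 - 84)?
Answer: -11904/5 ≈ -2380.8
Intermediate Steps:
y(c, I) = (I + c)/(2*I) (y(c, I) = (I + c)/((2*I)) = (I + c)*(1/(2*I)) = (I + c)/(2*I))
L = -372/5 (L = -72 + 8*((½)*(5 - 8)/5) = -72 + 8*((½)*(⅕)*(-3)) = -72 + 8*(-3/10) = -72 - 12/5 = -372/5 ≈ -74.400)
L*(116 - 84) = -372*(116 - 84)/5 = -372/5*32 = -11904/5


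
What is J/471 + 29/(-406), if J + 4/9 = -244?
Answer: -35039/59346 ≈ -0.59042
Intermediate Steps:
J = -2200/9 (J = -4/9 - 244 = -2200/9 ≈ -244.44)
J/471 + 29/(-406) = -2200/9/471 + 29/(-406) = -2200/9*1/471 + 29*(-1/406) = -2200/4239 - 1/14 = -35039/59346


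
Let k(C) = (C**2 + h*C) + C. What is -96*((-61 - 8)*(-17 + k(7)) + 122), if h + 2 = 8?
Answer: 524832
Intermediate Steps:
h = 6 (h = -2 + 8 = 6)
k(C) = C**2 + 7*C (k(C) = (C**2 + 6*C) + C = C**2 + 7*C)
-96*((-61 - 8)*(-17 + k(7)) + 122) = -96*((-61 - 8)*(-17 + 7*(7 + 7)) + 122) = -96*(-69*(-17 + 7*14) + 122) = -96*(-69*(-17 + 98) + 122) = -96*(-69*81 + 122) = -96*(-5589 + 122) = -96*(-5467) = 524832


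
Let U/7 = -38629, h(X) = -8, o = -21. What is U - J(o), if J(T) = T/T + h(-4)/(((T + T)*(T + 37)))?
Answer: -22713937/84 ≈ -2.7040e+5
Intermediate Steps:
J(T) = 1 - 4/(T*(37 + T)) (J(T) = T/T - 8*1/((T + 37)*(T + T)) = 1 - 8*1/(2*T*(37 + T)) = 1 - 4/(T*(37 + T)))
U = -270403 (U = 7*(-38629) = -270403)
U - J(o) = -270403 - (-4 + (-21)**2 + 37*(-21))/((-21)*(37 - 21)) = -270403 - (-1)*(-4 + 441 - 777)/(21*16) = -270403 - (-1)*(-340)/(21*16) = -270403 - 1*85/84 = -270403 - 85/84 = -22713937/84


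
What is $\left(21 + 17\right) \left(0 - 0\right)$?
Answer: $0$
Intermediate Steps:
$\left(21 + 17\right) \left(0 - 0\right) = 38 \left(0 + 0\right) = 38 \cdot 0 = 0$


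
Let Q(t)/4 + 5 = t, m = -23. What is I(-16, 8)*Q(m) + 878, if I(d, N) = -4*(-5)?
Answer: -1362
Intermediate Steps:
I(d, N) = 20
Q(t) = -20 + 4*t
I(-16, 8)*Q(m) + 878 = 20*(-20 + 4*(-23)) + 878 = 20*(-20 - 92) + 878 = 20*(-112) + 878 = -2240 + 878 = -1362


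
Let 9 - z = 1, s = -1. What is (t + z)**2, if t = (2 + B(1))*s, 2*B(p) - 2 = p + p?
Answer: 16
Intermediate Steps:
B(p) = 1 + p (B(p) = 1 + (p + p)/2 = 1 + (2*p)/2 = 1 + p)
z = 8 (z = 9 - 1*1 = 9 - 1 = 8)
t = -4 (t = (2 + (1 + 1))*(-1) = (2 + 2)*(-1) = 4*(-1) = -4)
(t + z)**2 = (-4 + 8)**2 = 4**2 = 16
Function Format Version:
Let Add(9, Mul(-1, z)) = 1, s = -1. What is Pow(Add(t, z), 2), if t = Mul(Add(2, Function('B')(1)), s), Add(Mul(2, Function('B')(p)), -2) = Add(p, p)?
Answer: 16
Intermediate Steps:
Function('B')(p) = Add(1, p) (Function('B')(p) = Add(1, Mul(Rational(1, 2), Add(p, p))) = Add(1, Mul(Rational(1, 2), Mul(2, p))) = Add(1, p))
z = 8 (z = Add(9, Mul(-1, 1)) = Add(9, -1) = 8)
t = -4 (t = Mul(Add(2, Add(1, 1)), -1) = Mul(Add(2, 2), -1) = Mul(4, -1) = -4)
Pow(Add(t, z), 2) = Pow(Add(-4, 8), 2) = Pow(4, 2) = 16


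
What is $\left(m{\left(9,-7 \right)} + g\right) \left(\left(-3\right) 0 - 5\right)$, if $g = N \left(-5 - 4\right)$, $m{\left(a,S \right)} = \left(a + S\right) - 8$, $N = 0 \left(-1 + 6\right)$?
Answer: $30$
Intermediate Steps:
$N = 0$ ($N = 0 \cdot 5 = 0$)
$m{\left(a,S \right)} = -8 + S + a$ ($m{\left(a,S \right)} = \left(S + a\right) - 8 = -8 + S + a$)
$g = 0$ ($g = 0 \left(-5 - 4\right) = 0 \left(-9\right) = 0$)
$\left(m{\left(9,-7 \right)} + g\right) \left(\left(-3\right) 0 - 5\right) = \left(\left(-8 - 7 + 9\right) + 0\right) \left(\left(-3\right) 0 - 5\right) = \left(-6 + 0\right) \left(0 - 5\right) = \left(-6\right) \left(-5\right) = 30$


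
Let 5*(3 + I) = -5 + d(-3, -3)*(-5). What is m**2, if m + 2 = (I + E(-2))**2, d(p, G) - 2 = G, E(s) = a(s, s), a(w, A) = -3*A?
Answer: 49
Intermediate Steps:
E(s) = -3*s
d(p, G) = 2 + G
I = -3 (I = -3 + (-5 + (2 - 3)*(-5))/5 = -3 + (-5 - 1*(-5))/5 = -3 + (-5 + 5)/5 = -3 + (1/5)*0 = -3 + 0 = -3)
m = 7 (m = -2 + (-3 - 3*(-2))**2 = -2 + (-3 + 6)**2 = -2 + 3**2 = -2 + 9 = 7)
m**2 = 7**2 = 49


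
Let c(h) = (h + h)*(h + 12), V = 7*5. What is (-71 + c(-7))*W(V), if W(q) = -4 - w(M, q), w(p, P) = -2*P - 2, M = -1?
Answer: -9588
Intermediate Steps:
w(p, P) = -2 - 2*P
V = 35
c(h) = 2*h*(12 + h) (c(h) = (2*h)*(12 + h) = 2*h*(12 + h))
W(q) = -2 + 2*q (W(q) = -4 - (-2 - 2*q) = -4 + (2 + 2*q) = -2 + 2*q)
(-71 + c(-7))*W(V) = (-71 + 2*(-7)*(12 - 7))*(-2 + 2*35) = (-71 + 2*(-7)*5)*(-2 + 70) = (-71 - 70)*68 = -141*68 = -9588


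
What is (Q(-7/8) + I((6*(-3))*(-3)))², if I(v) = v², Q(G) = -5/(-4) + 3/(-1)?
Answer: 135885649/16 ≈ 8.4928e+6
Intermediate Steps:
Q(G) = -7/4 (Q(G) = -5*(-¼) + 3*(-1) = 5/4 - 3 = -7/4)
(Q(-7/8) + I((6*(-3))*(-3)))² = (-7/4 + ((6*(-3))*(-3))²)² = (-7/4 + (-18*(-3))²)² = (-7/4 + 54²)² = (-7/4 + 2916)² = (11657/4)² = 135885649/16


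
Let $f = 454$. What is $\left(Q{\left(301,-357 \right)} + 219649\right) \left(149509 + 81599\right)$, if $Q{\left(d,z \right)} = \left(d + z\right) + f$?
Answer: $50854622076$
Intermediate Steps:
$Q{\left(d,z \right)} = 454 + d + z$ ($Q{\left(d,z \right)} = \left(d + z\right) + 454 = 454 + d + z$)
$\left(Q{\left(301,-357 \right)} + 219649\right) \left(149509 + 81599\right) = \left(\left(454 + 301 - 357\right) + 219649\right) \left(149509 + 81599\right) = \left(398 + 219649\right) 231108 = 220047 \cdot 231108 = 50854622076$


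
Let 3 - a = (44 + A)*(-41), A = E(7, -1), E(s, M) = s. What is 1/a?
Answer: 1/2094 ≈ 0.00047755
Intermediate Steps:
A = 7
a = 2094 (a = 3 - (44 + 7)*(-41) = 3 - 51*(-41) = 3 - 1*(-2091) = 3 + 2091 = 2094)
1/a = 1/2094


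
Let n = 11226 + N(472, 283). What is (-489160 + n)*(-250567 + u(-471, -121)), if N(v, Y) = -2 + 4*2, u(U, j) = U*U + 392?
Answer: 13541611952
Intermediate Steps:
u(U, j) = 392 + U² (u(U, j) = U² + 392 = 392 + U²)
N(v, Y) = 6 (N(v, Y) = -2 + 8 = 6)
n = 11232 (n = 11226 + 6 = 11232)
(-489160 + n)*(-250567 + u(-471, -121)) = (-489160 + 11232)*(-250567 + (392 + (-471)²)) = -477928*(-250567 + (392 + 221841)) = -477928*(-250567 + 222233) = -477928*(-28334) = 13541611952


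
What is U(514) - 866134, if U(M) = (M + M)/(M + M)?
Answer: -866133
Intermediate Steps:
U(M) = 1 (U(M) = (2*M)/((2*M)) = (2*M)*(1/(2*M)) = 1)
U(514) - 866134 = 1 - 866134 = -866133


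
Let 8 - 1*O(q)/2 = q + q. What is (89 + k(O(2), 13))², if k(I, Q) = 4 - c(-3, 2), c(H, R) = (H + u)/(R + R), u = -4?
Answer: 143641/16 ≈ 8977.6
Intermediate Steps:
O(q) = 16 - 4*q (O(q) = 16 - 2*(q + q) = 16 - 4*q)
c(H, R) = (-4 + H)/(2*R) (c(H, R) = (H - 4)/(R + R) = (-4 + H)/((2*R)) = (-4 + H)*(1/(2*R)) = (-4 + H)/(2*R))
k(I, Q) = 23/4 (k(I, Q) = 4 - (-4 - 3)/(2*2) = 4 - (-7)/(2*2) = 4 - 1*(-7/4) = 4 + 7/4 = 23/4)
(89 + k(O(2), 13))² = (89 + 23/4)² = (379/4)² = 143641/16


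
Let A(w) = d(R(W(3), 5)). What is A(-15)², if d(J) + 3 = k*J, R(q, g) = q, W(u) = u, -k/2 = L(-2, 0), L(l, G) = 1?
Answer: 81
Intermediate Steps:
k = -2 (k = -2*1 = -2)
d(J) = -3 - 2*J
A(w) = -9 (A(w) = -3 - 2*3 = -3 - 6 = -9)
A(-15)² = (-9)² = 81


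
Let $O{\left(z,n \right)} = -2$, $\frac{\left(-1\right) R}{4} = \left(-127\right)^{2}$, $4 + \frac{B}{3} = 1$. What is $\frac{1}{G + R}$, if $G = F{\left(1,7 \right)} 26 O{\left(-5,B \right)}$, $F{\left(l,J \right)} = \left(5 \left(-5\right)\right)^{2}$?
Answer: $- \frac{1}{97016} \approx -1.0308 \cdot 10^{-5}$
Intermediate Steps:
$F{\left(l,J \right)} = 625$ ($F{\left(l,J \right)} = \left(-25\right)^{2} = 625$)
$B = -9$ ($B = -12 + 3 \cdot 1 = -12 + 3 = -9$)
$R = -64516$ ($R = - 4 \left(-127\right)^{2} = \left(-4\right) 16129 = -64516$)
$G = -32500$ ($G = 625 \cdot 26 \left(-2\right) = 16250 \left(-2\right) = -32500$)
$\frac{1}{G + R} = \frac{1}{-32500 - 64516} = \frac{1}{-97016} = - \frac{1}{97016}$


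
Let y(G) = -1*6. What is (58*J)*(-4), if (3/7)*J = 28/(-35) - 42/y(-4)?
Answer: -50344/15 ≈ -3356.3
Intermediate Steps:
y(G) = -6
J = 217/15 (J = 7*(28/(-35) - 42/(-6))/3 = 7*(28*(-1/35) - 42*(-1/6))/3 = 7*(-4/5 + 7)/3 = (7/3)*(31/5) = 217/15 ≈ 14.467)
(58*J)*(-4) = (58*(217/15))*(-4) = (12586/15)*(-4) = -50344/15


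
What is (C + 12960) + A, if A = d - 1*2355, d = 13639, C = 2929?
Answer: 27173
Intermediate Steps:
A = 11284 (A = 13639 - 1*2355 = 13639 - 2355 = 11284)
(C + 12960) + A = (2929 + 12960) + 11284 = 15889 + 11284 = 27173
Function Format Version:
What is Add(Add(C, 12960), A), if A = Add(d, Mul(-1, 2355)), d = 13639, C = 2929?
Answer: 27173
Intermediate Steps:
A = 11284 (A = Add(13639, Mul(-1, 2355)) = Add(13639, -2355) = 11284)
Add(Add(C, 12960), A) = Add(Add(2929, 12960), 11284) = Add(15889, 11284) = 27173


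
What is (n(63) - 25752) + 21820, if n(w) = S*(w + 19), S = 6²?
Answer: -980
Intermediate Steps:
S = 36
n(w) = 684 + 36*w (n(w) = 36*(w + 19) = 36*(19 + w) = 684 + 36*w)
(n(63) - 25752) + 21820 = ((684 + 36*63) - 25752) + 21820 = ((684 + 2268) - 25752) + 21820 = (2952 - 25752) + 21820 = -22800 + 21820 = -980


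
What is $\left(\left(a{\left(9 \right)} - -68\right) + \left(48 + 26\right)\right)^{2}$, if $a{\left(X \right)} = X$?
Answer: $22801$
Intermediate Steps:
$\left(\left(a{\left(9 \right)} - -68\right) + \left(48 + 26\right)\right)^{2} = \left(\left(9 - -68\right) + \left(48 + 26\right)\right)^{2} = \left(\left(9 + 68\right) + 74\right)^{2} = \left(77 + 74\right)^{2} = 151^{2} = 22801$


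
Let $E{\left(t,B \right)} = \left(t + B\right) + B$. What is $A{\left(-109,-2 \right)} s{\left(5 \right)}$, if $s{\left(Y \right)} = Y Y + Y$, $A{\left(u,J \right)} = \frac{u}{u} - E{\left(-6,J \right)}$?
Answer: $330$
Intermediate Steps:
$E{\left(t,B \right)} = t + 2 B$ ($E{\left(t,B \right)} = \left(B + t\right) + B = t + 2 B$)
$A{\left(u,J \right)} = 7 - 2 J$ ($A{\left(u,J \right)} = \frac{u}{u} - \left(-6 + 2 J\right) = 1 - \left(-6 + 2 J\right) = 7 - 2 J$)
$s{\left(Y \right)} = Y + Y^{2}$ ($s{\left(Y \right)} = Y^{2} + Y = Y + Y^{2}$)
$A{\left(-109,-2 \right)} s{\left(5 \right)} = \left(7 - -4\right) 5 \left(1 + 5\right) = \left(7 + 4\right) 5 \cdot 6 = 11 \cdot 30 = 330$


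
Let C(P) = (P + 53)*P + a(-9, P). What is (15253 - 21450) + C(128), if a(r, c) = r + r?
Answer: 16953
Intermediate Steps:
a(r, c) = 2*r
C(P) = -18 + P*(53 + P) (C(P) = (P + 53)*P + 2*(-9) = (53 + P)*P - 18 = P*(53 + P) - 18 = -18 + P*(53 + P))
(15253 - 21450) + C(128) = (15253 - 21450) + (-18 + 128² + 53*128) = -6197 + (-18 + 16384 + 6784) = -6197 + 23150 = 16953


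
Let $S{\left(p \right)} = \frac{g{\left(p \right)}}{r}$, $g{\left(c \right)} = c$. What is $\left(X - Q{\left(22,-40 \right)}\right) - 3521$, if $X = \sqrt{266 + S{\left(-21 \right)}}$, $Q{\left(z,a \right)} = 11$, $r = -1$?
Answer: $-3532 + \sqrt{287} \approx -3515.1$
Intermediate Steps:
$S{\left(p \right)} = - p$ ($S{\left(p \right)} = \frac{p}{-1} = p \left(-1\right) = - p$)
$X = \sqrt{287}$ ($X = \sqrt{266 - -21} = \sqrt{266 + 21} = \sqrt{287} \approx 16.941$)
$\left(X - Q{\left(22,-40 \right)}\right) - 3521 = \left(\sqrt{287} - 11\right) - 3521 = \left(-11 + \sqrt{287}\right) - 3521 = -3532 + \sqrt{287}$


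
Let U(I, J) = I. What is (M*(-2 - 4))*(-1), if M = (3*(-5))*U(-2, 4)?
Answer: 180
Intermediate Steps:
M = 30 (M = (3*(-5))*(-2) = -15*(-2) = 30)
(M*(-2 - 4))*(-1) = (30*(-2 - 4))*(-1) = (30*(-6))*(-1) = -180*(-1) = 180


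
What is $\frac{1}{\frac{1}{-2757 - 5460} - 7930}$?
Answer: $- \frac{8217}{65160811} \approx -0.0001261$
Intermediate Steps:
$\frac{1}{\frac{1}{-2757 - 5460} - 7930} = \frac{1}{\frac{1}{-8217} - 7930} = \frac{1}{- \frac{1}{8217} - 7930} = \frac{1}{- \frac{65160811}{8217}} = - \frac{8217}{65160811}$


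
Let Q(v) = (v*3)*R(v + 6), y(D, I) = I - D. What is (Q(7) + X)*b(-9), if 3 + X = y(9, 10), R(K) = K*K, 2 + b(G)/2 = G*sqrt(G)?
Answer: -14188 - 191538*I ≈ -14188.0 - 1.9154e+5*I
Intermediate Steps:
b(G) = -4 + 2*G**(3/2) (b(G) = -4 + 2*(G*sqrt(G)) = -4 + 2*G**(3/2))
R(K) = K**2
X = -2 (X = -3 + (10 - 1*9) = -3 + (10 - 9) = -3 + 1 = -2)
Q(v) = 3*v*(6 + v)**2 (Q(v) = (v*3)*(v + 6)**2 = (3*v)*(6 + v)**2 = 3*v*(6 + v)**2)
(Q(7) + X)*b(-9) = (3*7*(6 + 7)**2 - 2)*(-4 + 2*(-9)**(3/2)) = (3*7*13**2 - 2)*(-4 + 2*(-27*I)) = (3*7*169 - 2)*(-4 - 54*I) = (3549 - 2)*(-4 - 54*I) = 3547*(-4 - 54*I) = -14188 - 191538*I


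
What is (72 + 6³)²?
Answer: 82944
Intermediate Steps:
(72 + 6³)² = (72 + 216)² = 288² = 82944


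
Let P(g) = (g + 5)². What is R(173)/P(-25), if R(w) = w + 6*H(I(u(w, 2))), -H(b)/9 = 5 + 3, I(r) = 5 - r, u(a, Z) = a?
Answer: -259/400 ≈ -0.64750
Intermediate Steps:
P(g) = (5 + g)²
H(b) = -72 (H(b) = -9*(5 + 3) = -9*8 = -72)
R(w) = -432 + w (R(w) = w + 6*(-72) = w - 432 = -432 + w)
R(173)/P(-25) = (-432 + 173)/((5 - 25)²) = -259/((-20)²) = -259/400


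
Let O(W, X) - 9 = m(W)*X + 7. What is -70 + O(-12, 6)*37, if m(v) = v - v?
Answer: 522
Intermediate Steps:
m(v) = 0
O(W, X) = 16 (O(W, X) = 9 + (0*X + 7) = 9 + (0 + 7) = 9 + 7 = 16)
-70 + O(-12, 6)*37 = -70 + 16*37 = -70 + 592 = 522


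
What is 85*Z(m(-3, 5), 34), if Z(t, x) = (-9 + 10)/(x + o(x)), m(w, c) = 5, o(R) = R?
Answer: 5/4 ≈ 1.2500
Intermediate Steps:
Z(t, x) = 1/(2*x) (Z(t, x) = (-9 + 10)/(x + x) = 1/(2*x))
85*Z(m(-3, 5), 34) = 85*((½)/34) = 85*((½)*(1/34)) = 85*(1/68) = 5/4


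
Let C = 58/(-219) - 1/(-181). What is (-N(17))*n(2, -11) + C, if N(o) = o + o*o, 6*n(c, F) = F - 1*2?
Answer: 26270378/39639 ≈ 662.74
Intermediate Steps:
n(c, F) = -⅓ + F/6 (n(c, F) = (F - 1*2)/6 = (F - 2)/6 = (-2 + F)/6 = -⅓ + F/6)
N(o) = o + o²
C = -10279/39639 (C = 58*(-1/219) - 1*(-1/181) = -58/219 + 1/181 = -10279/39639 ≈ -0.25932)
(-N(17))*n(2, -11) + C = (-17*(1 + 17))*(-⅓ + (⅙)*(-11)) - 10279/39639 = (-17*18)*(-⅓ - 11/6) - 10279/39639 = -1*306*(-13/6) - 10279/39639 = -306*(-13/6) - 10279/39639 = 663 - 10279/39639 = 26270378/39639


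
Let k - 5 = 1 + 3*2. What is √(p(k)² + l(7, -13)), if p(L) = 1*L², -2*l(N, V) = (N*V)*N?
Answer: √84218/2 ≈ 145.10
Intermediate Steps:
l(N, V) = -V*N²/2 (l(N, V) = -N*V*N/2 = -V*N²/2)
k = 12 (k = 5 + (1 + 3*2) = 5 + (1 + 6) = 5 + 7 = 12)
p(L) = L²
√(p(k)² + l(7, -13)) = √((12²)² - ½*(-13)*7²) = √(144² - ½*(-13)*49) = √(20736 + 637/2) = √(42109/2) = √84218/2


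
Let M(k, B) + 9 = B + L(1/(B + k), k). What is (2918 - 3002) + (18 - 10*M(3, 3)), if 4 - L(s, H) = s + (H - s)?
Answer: -16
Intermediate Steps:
L(s, H) = 4 - H (L(s, H) = 4 - (s + (H - s)) = 4 - H)
M(k, B) = -5 + B - k (M(k, B) = -9 + (B + (4 - k)) = -9 + (4 + B - k) = -5 + B - k)
(2918 - 3002) + (18 - 10*M(3, 3)) = (2918 - 3002) + (18 - 10*(-5 + 3 - 1*3)) = -84 + (18 - 10*(-5 + 3 - 3)) = -84 + (18 - 10*(-5)) = -84 + (18 + 50) = -84 + 68 = -16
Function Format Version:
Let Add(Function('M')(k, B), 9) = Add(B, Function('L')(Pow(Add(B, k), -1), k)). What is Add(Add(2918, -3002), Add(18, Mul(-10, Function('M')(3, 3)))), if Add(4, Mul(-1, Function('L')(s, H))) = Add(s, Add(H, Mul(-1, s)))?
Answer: -16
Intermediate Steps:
Function('L')(s, H) = Add(4, Mul(-1, H)) (Function('L')(s, H) = Add(4, Mul(-1, Add(s, Add(H, Mul(-1, s))))) = Add(4, Mul(-1, H)))
Function('M')(k, B) = Add(-5, B, Mul(-1, k)) (Function('M')(k, B) = Add(-9, Add(B, Add(4, Mul(-1, k)))) = Add(-9, Add(4, B, Mul(-1, k))) = Add(-5, B, Mul(-1, k)))
Add(Add(2918, -3002), Add(18, Mul(-10, Function('M')(3, 3)))) = Add(Add(2918, -3002), Add(18, Mul(-10, Add(-5, 3, Mul(-1, 3))))) = Add(-84, Add(18, Mul(-10, Add(-5, 3, -3)))) = Add(-84, Add(18, Mul(-10, -5))) = Add(-84, Add(18, 50)) = Add(-84, 68) = -16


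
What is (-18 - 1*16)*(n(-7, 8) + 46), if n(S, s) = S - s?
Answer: -1054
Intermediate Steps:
(-18 - 1*16)*(n(-7, 8) + 46) = (-18 - 1*16)*((-7 - 1*8) + 46) = (-18 - 16)*((-7 - 8) + 46) = -34*(-15 + 46) = -34*31 = -1054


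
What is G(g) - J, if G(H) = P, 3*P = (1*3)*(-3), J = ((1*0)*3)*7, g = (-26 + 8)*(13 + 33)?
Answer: -3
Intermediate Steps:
g = -828 (g = -18*46 = -828)
J = 0 (J = (0*3)*7 = 0*7 = 0)
P = -3 (P = ((1*3)*(-3))/3 = (3*(-3))/3 = (1/3)*(-9) = -3)
G(H) = -3
G(g) - J = -3 - 1*0 = -3 + 0 = -3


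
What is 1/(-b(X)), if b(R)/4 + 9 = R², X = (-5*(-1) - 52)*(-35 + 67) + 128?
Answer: -1/7573468 ≈ -1.3204e-7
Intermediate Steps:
X = -1376 (X = (5 - 52)*32 + 128 = -47*32 + 128 = -1504 + 128 = -1376)
b(R) = -36 + 4*R²
1/(-b(X)) = 1/(-(-36 + 4*(-1376)²)) = 1/(-(-36 + 4*1893376)) = 1/(-(-36 + 7573504)) = 1/(-1*7573468) = 1/(-7573468) = -1/7573468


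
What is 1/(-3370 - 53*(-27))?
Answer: -1/1939 ≈ -0.00051573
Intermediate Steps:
1/(-3370 - 53*(-27)) = 1/(-3370 + 1431) = 1/(-1939) = -1/1939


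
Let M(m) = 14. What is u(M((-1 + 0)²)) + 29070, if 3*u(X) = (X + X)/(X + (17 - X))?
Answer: 1482598/51 ≈ 29071.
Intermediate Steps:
u(X) = 2*X/51 (u(X) = ((X + X)/(X + (17 - X)))/3 = ((2*X)/17)/3 = ((2*X)*(1/17))/3 = (2*X/17)/3 = 2*X/51)
u(M((-1 + 0)²)) + 29070 = (2/51)*14 + 29070 = 28/51 + 29070 = 1482598/51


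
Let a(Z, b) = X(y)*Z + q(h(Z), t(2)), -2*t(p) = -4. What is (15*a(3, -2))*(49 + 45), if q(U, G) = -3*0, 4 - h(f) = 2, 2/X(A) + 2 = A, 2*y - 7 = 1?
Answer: 4230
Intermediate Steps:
y = 4 (y = 7/2 + (½)*1 = 7/2 + ½ = 4)
t(p) = 2 (t(p) = -½*(-4) = 2)
X(A) = 2/(-2 + A)
h(f) = 2 (h(f) = 4 - 1*2 = 4 - 2 = 2)
q(U, G) = 0
a(Z, b) = Z (a(Z, b) = (2/(-2 + 4))*Z + 0 = (2/2)*Z + 0 = (2*(½))*Z + 0 = 1*Z + 0 = Z + 0 = Z)
(15*a(3, -2))*(49 + 45) = (15*3)*(49 + 45) = 45*94 = 4230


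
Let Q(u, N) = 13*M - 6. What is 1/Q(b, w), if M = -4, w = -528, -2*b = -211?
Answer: -1/58 ≈ -0.017241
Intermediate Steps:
b = 211/2 (b = -1/2*(-211) = 211/2 ≈ 105.50)
Q(u, N) = -58 (Q(u, N) = 13*(-4) - 6 = -52 - 6 = -58)
1/Q(b, w) = 1/(-58) = -1/58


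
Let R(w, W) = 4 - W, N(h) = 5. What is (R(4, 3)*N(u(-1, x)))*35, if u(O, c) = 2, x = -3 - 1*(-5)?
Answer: 175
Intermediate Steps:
x = 2 (x = -3 + 5 = 2)
(R(4, 3)*N(u(-1, x)))*35 = ((4 - 1*3)*5)*35 = ((4 - 3)*5)*35 = (1*5)*35 = 5*35 = 175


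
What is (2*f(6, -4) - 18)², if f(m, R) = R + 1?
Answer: 576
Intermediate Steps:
f(m, R) = 1 + R
(2*f(6, -4) - 18)² = (2*(1 - 4) - 18)² = (2*(-3) - 18)² = (-6 - 18)² = (-24)² = 576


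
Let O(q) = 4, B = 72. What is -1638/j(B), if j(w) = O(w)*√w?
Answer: -273*√2/8 ≈ -48.260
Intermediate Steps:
j(w) = 4*√w
-1638/j(B) = -1638*√2/48 = -273*√2/8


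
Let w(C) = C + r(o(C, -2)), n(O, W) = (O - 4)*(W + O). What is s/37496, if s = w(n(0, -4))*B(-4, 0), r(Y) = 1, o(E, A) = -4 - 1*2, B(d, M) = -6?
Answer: -51/18748 ≈ -0.0027203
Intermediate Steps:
o(E, A) = -6 (o(E, A) = -4 - 2 = -6)
n(O, W) = (-4 + O)*(O + W)
w(C) = 1 + C (w(C) = C + 1 = 1 + C)
s = -102 (s = (1 + (0² - 4*0 - 4*(-4) + 0*(-4)))*(-6) = (1 + (0 + 0 + 16 + 0))*(-6) = (1 + 16)*(-6) = 17*(-6) = -102)
s/37496 = -102/37496 = -102*1/37496 = -51/18748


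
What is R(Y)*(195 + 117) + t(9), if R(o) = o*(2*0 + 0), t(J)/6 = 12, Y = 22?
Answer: 72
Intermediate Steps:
t(J) = 72 (t(J) = 6*12 = 72)
R(o) = 0 (R(o) = o*(0 + 0) = o*0 = 0)
R(Y)*(195 + 117) + t(9) = 0*(195 + 117) + 72 = 0*312 + 72 = 0 + 72 = 72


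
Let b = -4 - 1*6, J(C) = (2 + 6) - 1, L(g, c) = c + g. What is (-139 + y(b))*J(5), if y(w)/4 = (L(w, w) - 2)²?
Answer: 12579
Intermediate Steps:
J(C) = 7 (J(C) = 8 - 1 = 7)
b = -10 (b = -4 - 6 = -10)
y(w) = 4*(-2 + 2*w)² (y(w) = 4*((w + w) - 2)² = 4*(2*w - 2)² = 4*(-2 + 2*w)²)
(-139 + y(b))*J(5) = (-139 + 16*(-1 - 10)²)*7 = (-139 + 16*(-11)²)*7 = (-139 + 16*121)*7 = (-139 + 1936)*7 = 1797*7 = 12579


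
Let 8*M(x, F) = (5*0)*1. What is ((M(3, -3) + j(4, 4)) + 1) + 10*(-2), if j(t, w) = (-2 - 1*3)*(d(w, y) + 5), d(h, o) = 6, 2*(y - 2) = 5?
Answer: -74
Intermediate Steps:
y = 9/2 (y = 2 + (½)*5 = 2 + 5/2 = 9/2 ≈ 4.5000)
j(t, w) = -55 (j(t, w) = (-2 - 1*3)*(6 + 5) = (-2 - 3)*11 = -5*11 = -55)
M(x, F) = 0 (M(x, F) = ((5*0)*1)/8 = (0*1)/8 = (⅛)*0 = 0)
((M(3, -3) + j(4, 4)) + 1) + 10*(-2) = ((0 - 55) + 1) + 10*(-2) = (-55 + 1) - 20 = -54 - 20 = -74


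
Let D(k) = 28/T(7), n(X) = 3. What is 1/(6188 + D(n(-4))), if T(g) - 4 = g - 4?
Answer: 1/6192 ≈ 0.00016150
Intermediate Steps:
T(g) = g (T(g) = 4 + (g - 4) = 4 + (-4 + g) = g)
D(k) = 4 (D(k) = 28/7 = 28*(1/7) = 4)
1/(6188 + D(n(-4))) = 1/(6188 + 4) = 1/6192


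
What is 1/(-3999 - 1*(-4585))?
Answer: 1/586 ≈ 0.0017065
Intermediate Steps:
1/(-3999 - 1*(-4585)) = 1/(-3999 + 4585) = 1/586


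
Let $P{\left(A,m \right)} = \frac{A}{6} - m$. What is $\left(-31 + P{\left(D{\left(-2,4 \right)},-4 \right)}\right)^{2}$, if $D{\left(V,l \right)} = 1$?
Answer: $\frac{25921}{36} \approx 720.03$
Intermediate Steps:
$P{\left(A,m \right)} = - m + \frac{A}{6}$ ($P{\left(A,m \right)} = A \frac{1}{6} - m = \frac{A}{6} - m = - m + \frac{A}{6}$)
$\left(-31 + P{\left(D{\left(-2,4 \right)},-4 \right)}\right)^{2} = \left(-31 + \left(\left(-1\right) \left(-4\right) + \frac{1}{6} \cdot 1\right)\right)^{2} = \left(-31 + \left(4 + \frac{1}{6}\right)\right)^{2} = \left(-31 + \frac{25}{6}\right)^{2} = \left(- \frac{161}{6}\right)^{2} = \frac{25921}{36}$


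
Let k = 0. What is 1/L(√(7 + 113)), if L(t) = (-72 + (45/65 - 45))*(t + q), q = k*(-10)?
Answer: -13*√30/90720 ≈ -0.00078488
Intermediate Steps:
q = 0 (q = 0*(-10) = 0)
L(t) = -1512*t/13 (L(t) = (-72 + (45/65 - 45))*(t + 0) = (-72 + (45*(1/65) - 45))*t = (-72 + (9/13 - 45))*t = (-72 - 576/13)*t = -1512*t/13)
1/L(√(7 + 113)) = 1/(-1512*√(7 + 113)/13) = 1/(-3024*√30/13) = -13*√30/90720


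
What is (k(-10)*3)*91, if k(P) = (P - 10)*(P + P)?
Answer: 109200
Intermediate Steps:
k(P) = 2*P*(-10 + P) (k(P) = (-10 + P)*(2*P) = 2*P*(-10 + P))
(k(-10)*3)*91 = ((2*(-10)*(-10 - 10))*3)*91 = ((2*(-10)*(-20))*3)*91 = (400*3)*91 = 1200*91 = 109200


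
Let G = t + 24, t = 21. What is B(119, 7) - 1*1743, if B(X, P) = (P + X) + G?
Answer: -1572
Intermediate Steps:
G = 45 (G = 21 + 24 = 45)
B(X, P) = 45 + P + X (B(X, P) = (P + X) + 45 = 45 + P + X)
B(119, 7) - 1*1743 = (45 + 7 + 119) - 1*1743 = 171 - 1743 = -1572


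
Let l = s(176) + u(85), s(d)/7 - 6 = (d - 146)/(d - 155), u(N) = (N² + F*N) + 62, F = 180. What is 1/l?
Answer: 1/22639 ≈ 4.4172e-5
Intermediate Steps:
u(N) = 62 + N² + 180*N (u(N) = (N² + 180*N) + 62 = 62 + N² + 180*N)
s(d) = 42 + 7*(-146 + d)/(-155 + d) (s(d) = 42 + 7*((d - 146)/(d - 155)) = 42 + 7*((-146 + d)/(-155 + d)) = 42 + 7*(-146 + d)/(-155 + d))
l = 22639 (l = 7*(-1076 + 7*176)/(-155 + 176) + (62 + 85² + 180*85) = 7*(-1076 + 1232)/21 + (62 + 7225 + 15300) = 7*(1/21)*156 + 22587 = 52 + 22587 = 22639)
1/l = 1/22639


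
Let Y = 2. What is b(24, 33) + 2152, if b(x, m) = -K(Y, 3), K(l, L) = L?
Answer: 2149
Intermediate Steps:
b(x, m) = -3 (b(x, m) = -1*3 = -3)
b(24, 33) + 2152 = -3 + 2152 = 2149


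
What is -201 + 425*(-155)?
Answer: -66076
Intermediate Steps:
-201 + 425*(-155) = -201 - 65875 = -66076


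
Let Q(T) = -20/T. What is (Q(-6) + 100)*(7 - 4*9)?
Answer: -8990/3 ≈ -2996.7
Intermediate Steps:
(Q(-6) + 100)*(7 - 4*9) = (-20/(-6) + 100)*(7 - 4*9) = (-20*(-⅙) + 100)*(7 - 36) = (10/3 + 100)*(-29) = (310/3)*(-29) = -8990/3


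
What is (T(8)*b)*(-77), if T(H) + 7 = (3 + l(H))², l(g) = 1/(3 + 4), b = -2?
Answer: 3102/7 ≈ 443.14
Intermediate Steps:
l(g) = ⅐ (l(g) = 1/7 = ⅐)
T(H) = 141/49 (T(H) = -7 + (3 + ⅐)² = -7 + (22/7)² = -7 + 484/49 = 141/49)
(T(8)*b)*(-77) = ((141/49)*(-2))*(-77) = -282/49*(-77) = 3102/7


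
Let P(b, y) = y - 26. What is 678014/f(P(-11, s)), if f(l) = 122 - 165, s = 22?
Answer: -678014/43 ≈ -15768.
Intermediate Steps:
P(b, y) = -26 + y
f(l) = -43
678014/f(P(-11, s)) = 678014/(-43) = 678014*(-1/43) = -678014/43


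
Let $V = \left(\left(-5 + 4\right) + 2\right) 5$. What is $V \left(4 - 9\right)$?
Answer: $-25$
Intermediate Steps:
$V = 5$ ($V = \left(-1 + 2\right) 5 = 1 \cdot 5 = 5$)
$V \left(4 - 9\right) = 5 \left(4 - 9\right) = 5 \left(-5\right) = -25$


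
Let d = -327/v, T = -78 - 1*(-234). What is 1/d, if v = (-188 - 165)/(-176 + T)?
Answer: -353/6540 ≈ -0.053976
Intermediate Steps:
T = 156 (T = -78 + 234 = 156)
v = 353/20 (v = (-188 - 165)/(-176 + 156) = -353/(-20) = -353*(-1/20) = 353/20 ≈ 17.650)
d = -6540/353 (d = -327/353/20 = -327*20/353 = -6540/353 ≈ -18.527)
1/d = 1/(-6540/353) = -353/6540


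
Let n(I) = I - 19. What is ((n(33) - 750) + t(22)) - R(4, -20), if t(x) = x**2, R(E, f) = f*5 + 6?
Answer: -158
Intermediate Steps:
n(I) = -19 + I
R(E, f) = 6 + 5*f (R(E, f) = 5*f + 6 = 6 + 5*f)
((n(33) - 750) + t(22)) - R(4, -20) = (((-19 + 33) - 750) + 22**2) - (6 + 5*(-20)) = ((14 - 750) + 484) - (6 - 100) = (-736 + 484) - 1*(-94) = -252 + 94 = -158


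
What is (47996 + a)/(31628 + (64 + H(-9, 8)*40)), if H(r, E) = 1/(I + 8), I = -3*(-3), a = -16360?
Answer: 134453/134701 ≈ 0.99816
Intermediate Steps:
I = 9
H(r, E) = 1/17 (H(r, E) = 1/(9 + 8) = 1/17)
(47996 + a)/(31628 + (64 + H(-9, 8)*40)) = (47996 - 16360)/(31628 + (64 + (1/17)*40)) = 31636/(31628 + (64 + 40/17)) = 31636/(31628 + 1128/17) = 31636/(538804/17) = 31636*(17/538804) = 134453/134701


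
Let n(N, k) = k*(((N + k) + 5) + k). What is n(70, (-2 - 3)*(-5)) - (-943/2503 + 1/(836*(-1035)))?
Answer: 6768771505183/2165745780 ≈ 3125.4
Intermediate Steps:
n(N, k) = k*(5 + N + 2*k) (n(N, k) = k*((5 + N + k) + k) = k*(5 + N + 2*k))
n(70, (-2 - 3)*(-5)) - (-943/2503 + 1/(836*(-1035))) = ((-2 - 3)*(-5))*(5 + 70 + 2*((-2 - 3)*(-5))) - (-943/2503 + 1/(836*(-1035))) = (-5*(-5))*(5 + 70 + 2*(-5*(-5))) - (-943*1/2503 + (1/836)*(-1/1035)) = 25*(5 + 70 + 2*25) - (-943/2503 - 1/865260) = 25*(5 + 70 + 50) - 1*(-815942683/2165745780) = 25*125 + 815942683/2165745780 = 3125 + 815942683/2165745780 = 6768771505183/2165745780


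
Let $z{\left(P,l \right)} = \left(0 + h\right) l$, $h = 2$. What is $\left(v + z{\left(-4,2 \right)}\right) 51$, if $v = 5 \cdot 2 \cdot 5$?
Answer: $2754$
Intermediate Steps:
$v = 50$ ($v = 10 \cdot 5 = 50$)
$z{\left(P,l \right)} = 2 l$ ($z{\left(P,l \right)} = \left(0 + 2\right) l = 2 l$)
$\left(v + z{\left(-4,2 \right)}\right) 51 = \left(50 + 2 \cdot 2\right) 51 = \left(50 + 4\right) 51 = 54 \cdot 51 = 2754$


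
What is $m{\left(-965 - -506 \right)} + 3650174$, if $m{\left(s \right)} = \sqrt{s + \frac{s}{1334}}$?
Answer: $3650174 + \frac{9 i \sqrt{10091710}}{1334} \approx 3.6502 \cdot 10^{6} + 21.432 i$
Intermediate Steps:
$m{\left(s \right)} = \frac{\sqrt{1780890} \sqrt{s}}{1334}$ ($m{\left(s \right)} = \sqrt{s + s \frac{1}{1334}} = \sqrt{s + \frac{s}{1334}} = \sqrt{\frac{1335 s}{1334}} = \frac{\sqrt{1780890} \sqrt{s}}{1334}$)
$m{\left(-965 - -506 \right)} + 3650174 = \frac{\sqrt{1780890} \sqrt{-965 - -506}}{1334} + 3650174 = \frac{\sqrt{1780890} \sqrt{-965 + 506}}{1334} + 3650174 = \frac{\sqrt{1780890} \sqrt{-459}}{1334} + 3650174 = \frac{\sqrt{1780890} \cdot 3 i \sqrt{51}}{1334} + 3650174 = \frac{9 i \sqrt{10091710}}{1334} + 3650174 = 3650174 + \frac{9 i \sqrt{10091710}}{1334}$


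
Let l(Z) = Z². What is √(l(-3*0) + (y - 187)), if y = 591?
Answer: 2*√101 ≈ 20.100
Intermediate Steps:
√(l(-3*0) + (y - 187)) = √((-3*0)² + (591 - 187)) = √(0² + 404) = √(0 + 404) = √404 = 2*√101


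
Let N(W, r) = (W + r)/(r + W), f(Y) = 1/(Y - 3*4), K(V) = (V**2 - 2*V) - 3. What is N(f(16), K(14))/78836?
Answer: 1/78836 ≈ 1.2685e-5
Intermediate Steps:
K(V) = -3 + V**2 - 2*V
f(Y) = 1/(-12 + Y) (f(Y) = 1/(Y - 12) = 1/(-12 + Y))
N(W, r) = 1 (N(W, r) = (W + r)/(W + r) = 1)
N(f(16), K(14))/78836 = 1/78836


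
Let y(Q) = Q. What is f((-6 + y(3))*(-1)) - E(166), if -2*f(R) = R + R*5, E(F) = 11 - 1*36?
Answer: 16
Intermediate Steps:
E(F) = -25 (E(F) = 11 - 36 = -25)
f(R) = -3*R (f(R) = -(R + R*5)/2 = -(R + 5*R)/2 = -3*R)
f((-6 + y(3))*(-1)) - E(166) = -3*(-6 + 3)*(-1) - 1*(-25) = -(-9)*(-1) + 25 = -3*3 + 25 = -9 + 25 = 16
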